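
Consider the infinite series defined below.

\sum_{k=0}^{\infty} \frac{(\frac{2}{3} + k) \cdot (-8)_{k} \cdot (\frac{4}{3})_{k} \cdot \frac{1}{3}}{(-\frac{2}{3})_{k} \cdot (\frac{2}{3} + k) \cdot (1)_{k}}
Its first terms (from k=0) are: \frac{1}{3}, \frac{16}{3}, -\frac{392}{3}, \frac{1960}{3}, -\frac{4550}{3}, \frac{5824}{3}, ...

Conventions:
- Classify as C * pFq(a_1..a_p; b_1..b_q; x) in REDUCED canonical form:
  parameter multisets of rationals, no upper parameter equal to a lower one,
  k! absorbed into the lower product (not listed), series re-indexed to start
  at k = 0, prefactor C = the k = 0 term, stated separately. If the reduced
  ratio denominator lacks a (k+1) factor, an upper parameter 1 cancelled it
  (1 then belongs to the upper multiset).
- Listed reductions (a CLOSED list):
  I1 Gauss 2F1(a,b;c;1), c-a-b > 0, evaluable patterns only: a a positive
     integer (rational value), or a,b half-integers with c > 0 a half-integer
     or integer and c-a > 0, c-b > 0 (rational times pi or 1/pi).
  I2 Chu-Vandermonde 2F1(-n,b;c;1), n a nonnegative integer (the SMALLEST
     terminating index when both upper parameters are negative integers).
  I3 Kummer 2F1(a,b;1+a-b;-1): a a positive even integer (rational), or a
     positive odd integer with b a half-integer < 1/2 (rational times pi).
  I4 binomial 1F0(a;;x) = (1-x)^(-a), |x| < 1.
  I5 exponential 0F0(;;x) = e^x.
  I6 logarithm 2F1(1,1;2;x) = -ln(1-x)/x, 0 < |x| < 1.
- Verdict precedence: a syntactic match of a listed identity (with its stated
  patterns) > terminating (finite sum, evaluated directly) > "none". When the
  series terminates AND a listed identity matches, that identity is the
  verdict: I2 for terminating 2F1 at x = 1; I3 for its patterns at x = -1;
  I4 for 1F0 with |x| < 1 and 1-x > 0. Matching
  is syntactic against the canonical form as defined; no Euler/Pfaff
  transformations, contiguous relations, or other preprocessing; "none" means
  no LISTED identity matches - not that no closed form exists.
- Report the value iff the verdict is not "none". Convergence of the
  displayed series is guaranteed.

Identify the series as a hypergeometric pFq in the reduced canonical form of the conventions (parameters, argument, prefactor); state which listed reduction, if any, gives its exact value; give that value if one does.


Reduced: x = 1, 2F1, upper = {-8, \frac{4}{3}}, lower = {-\frac{2}{3}}, C = \frac{1}{3}. Verdict: Chu-Vandermonde (I2) applies (terminating 2F1 at x = 1 with n = 8, b = 4/3, c = -\frac{2}{3}). Its exact value is 0.

Structural cue: t_0 = \frac{1}{3} here, and (1)_k (C = 1/3) is k! itself.
Term ratio: r(k) = 1 * (k-8) (k+\frac{4}{3}) / [(k-\frac{2}{3}) (k+1)] - rational; roots negated = parameters, x = 1, C = \frac{1}{3}.


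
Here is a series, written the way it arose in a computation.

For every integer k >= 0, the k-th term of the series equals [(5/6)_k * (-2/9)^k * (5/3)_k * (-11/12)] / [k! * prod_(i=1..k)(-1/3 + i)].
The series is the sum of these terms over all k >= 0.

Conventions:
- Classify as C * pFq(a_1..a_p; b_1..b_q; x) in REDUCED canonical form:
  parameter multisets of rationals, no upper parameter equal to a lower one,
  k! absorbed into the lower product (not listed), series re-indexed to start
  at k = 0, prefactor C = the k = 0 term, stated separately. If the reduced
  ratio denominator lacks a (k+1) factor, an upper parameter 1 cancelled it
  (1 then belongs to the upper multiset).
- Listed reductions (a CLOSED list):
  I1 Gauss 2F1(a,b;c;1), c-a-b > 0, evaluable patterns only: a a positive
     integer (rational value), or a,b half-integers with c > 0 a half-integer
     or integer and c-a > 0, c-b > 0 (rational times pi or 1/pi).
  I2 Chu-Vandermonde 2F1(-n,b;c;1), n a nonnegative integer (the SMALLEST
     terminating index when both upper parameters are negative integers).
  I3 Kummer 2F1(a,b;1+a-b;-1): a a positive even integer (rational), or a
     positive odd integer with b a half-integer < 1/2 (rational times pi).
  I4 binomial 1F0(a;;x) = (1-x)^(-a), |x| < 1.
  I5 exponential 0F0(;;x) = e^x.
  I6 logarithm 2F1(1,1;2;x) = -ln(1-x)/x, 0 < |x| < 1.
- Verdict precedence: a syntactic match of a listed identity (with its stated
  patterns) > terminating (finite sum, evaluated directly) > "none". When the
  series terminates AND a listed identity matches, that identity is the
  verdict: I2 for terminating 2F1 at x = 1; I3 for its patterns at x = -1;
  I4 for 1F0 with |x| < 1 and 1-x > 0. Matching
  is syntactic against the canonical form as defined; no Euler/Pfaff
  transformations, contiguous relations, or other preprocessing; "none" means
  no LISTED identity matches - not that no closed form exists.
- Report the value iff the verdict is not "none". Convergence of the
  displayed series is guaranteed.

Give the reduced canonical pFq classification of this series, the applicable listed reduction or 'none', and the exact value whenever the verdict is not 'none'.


Canonical form: C = -11/12 times 2F1 with upper {5/6, 5/3}, lower {2/3}, x = -2/9. Verdict: none. Every listed pattern misses the 2F1 form at -2/9, upper {5/6, 5/3}.

The tell: t_0 being -11/12, the lower running product (C = -11/12, x = -2/9) is a rising factorial.
Ratio: r(k) = (-2/9) * (k+5/6) (k+5/3) / [(k+2/3) (k+1)] - rational; roots negated = parameters, x = (-2/9), C = -11/12.


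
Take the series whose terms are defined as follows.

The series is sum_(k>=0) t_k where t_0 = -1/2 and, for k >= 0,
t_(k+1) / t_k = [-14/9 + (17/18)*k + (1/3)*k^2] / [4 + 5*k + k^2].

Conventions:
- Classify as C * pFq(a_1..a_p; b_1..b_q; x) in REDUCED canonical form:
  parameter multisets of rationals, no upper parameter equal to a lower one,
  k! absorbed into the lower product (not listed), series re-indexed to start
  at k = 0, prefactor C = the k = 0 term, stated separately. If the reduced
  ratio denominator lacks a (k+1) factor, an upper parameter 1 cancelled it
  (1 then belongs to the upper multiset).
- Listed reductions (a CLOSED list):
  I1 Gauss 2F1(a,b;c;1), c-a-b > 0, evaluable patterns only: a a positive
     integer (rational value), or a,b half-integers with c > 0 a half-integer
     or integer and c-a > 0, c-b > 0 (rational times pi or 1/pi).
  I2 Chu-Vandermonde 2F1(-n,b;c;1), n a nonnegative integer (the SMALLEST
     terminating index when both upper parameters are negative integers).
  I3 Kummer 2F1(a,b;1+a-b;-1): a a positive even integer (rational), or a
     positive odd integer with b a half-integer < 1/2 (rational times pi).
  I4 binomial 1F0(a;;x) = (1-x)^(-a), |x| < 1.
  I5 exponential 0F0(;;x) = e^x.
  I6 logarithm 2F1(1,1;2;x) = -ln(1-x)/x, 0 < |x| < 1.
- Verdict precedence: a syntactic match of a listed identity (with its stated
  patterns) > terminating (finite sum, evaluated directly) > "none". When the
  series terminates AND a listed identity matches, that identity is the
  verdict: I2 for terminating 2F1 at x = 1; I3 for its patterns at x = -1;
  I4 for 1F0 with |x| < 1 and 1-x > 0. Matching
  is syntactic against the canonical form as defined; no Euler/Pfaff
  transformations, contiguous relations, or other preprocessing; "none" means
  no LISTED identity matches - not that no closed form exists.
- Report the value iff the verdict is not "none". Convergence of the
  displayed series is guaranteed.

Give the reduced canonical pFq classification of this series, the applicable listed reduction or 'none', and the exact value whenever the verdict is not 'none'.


Classification (C = -1/2): 1F0 with upper {-7/6}, lower {-}, argument x = 1/3. Verdict at x = 1/3: the I4 binomial reduction matches (the 1F0 binomial series: exponent 7/6, x = 1/3). Sum: (-1/2) * (2/3)^(7/6).

Key observation: x = (1/3) and the expanded ratio factors over Q; prefactor -1/2, roots give parameters.
Ratio: r(k) = (1/3) * (k-7/6) / [(k+1)] - rational; roots negated = parameters, x = (1/3), C = -1/2.


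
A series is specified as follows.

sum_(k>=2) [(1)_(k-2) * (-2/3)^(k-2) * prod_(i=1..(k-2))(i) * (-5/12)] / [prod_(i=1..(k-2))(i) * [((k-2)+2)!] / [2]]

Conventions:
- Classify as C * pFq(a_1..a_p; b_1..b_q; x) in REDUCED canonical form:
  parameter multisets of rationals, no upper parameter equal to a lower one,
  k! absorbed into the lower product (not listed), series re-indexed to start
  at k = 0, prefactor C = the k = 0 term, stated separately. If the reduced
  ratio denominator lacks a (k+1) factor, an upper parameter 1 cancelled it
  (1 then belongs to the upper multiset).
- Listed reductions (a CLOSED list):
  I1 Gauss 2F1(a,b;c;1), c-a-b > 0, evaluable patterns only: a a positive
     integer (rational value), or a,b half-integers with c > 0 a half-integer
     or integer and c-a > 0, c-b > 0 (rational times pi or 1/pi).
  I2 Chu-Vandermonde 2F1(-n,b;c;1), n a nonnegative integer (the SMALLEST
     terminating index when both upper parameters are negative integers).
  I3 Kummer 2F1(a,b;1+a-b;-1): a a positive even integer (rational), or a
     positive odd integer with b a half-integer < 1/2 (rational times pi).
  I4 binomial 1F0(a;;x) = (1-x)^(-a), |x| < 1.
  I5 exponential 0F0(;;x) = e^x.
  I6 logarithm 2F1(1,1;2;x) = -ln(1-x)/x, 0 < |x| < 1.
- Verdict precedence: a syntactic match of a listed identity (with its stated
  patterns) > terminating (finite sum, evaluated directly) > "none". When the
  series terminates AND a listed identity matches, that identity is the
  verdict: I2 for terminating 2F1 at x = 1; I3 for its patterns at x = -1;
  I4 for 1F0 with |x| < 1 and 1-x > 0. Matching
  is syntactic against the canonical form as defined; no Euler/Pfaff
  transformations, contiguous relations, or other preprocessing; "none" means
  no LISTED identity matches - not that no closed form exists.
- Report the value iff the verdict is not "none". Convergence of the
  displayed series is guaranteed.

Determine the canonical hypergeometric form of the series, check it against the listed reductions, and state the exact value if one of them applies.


With C = -5/12: the canonical form is 2F1(1, 1; 3; -2/3). Verdict: none. No listed pattern accepts 2F1(1, 1; 3; -2/3).

First insight: from the first term -5/12: the denominator's factorial ratio (C = -5/12, x = -2/3) is a lower Pochhammer.
Step ratio: r(k) = (-2/3) * (k+1) (k+1) / [(k+3) (k+1)] - rational in k. x = (-2/3); t_0 = -5/12; negate the roots.


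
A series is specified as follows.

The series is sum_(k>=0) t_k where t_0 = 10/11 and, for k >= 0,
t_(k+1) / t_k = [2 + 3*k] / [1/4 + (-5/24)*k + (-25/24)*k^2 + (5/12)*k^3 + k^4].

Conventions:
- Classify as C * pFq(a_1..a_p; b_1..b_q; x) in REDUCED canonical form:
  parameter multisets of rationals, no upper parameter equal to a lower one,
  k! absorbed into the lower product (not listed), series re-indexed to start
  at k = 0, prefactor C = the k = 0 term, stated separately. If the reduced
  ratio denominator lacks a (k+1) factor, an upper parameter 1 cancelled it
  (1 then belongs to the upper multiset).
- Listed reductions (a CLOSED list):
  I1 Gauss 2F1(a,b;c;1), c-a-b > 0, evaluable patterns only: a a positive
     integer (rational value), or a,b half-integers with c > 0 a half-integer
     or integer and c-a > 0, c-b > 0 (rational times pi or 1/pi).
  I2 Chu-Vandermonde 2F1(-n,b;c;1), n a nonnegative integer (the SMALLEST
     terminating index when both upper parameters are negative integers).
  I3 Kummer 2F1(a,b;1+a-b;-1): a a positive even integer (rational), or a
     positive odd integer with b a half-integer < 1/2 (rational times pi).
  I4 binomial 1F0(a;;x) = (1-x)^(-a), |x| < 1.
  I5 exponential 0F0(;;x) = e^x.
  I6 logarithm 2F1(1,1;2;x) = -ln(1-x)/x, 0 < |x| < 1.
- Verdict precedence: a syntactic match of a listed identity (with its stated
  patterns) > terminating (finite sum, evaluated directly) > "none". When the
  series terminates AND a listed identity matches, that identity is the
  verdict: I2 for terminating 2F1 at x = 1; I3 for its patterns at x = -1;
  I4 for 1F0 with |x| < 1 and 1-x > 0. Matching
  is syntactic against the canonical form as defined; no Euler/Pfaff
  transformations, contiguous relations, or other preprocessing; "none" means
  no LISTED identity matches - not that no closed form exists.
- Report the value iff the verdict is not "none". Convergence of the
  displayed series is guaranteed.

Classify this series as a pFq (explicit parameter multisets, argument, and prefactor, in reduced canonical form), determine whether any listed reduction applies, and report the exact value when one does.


With C = 10/11: the canonical form is 0F2(-; -3/4, -1/2; 3). Verdict: none (x = 3): each listed identity misses the multisets {-} ; {-3/4, -1/2}.

Structural cue: x = 3 and the expanded ratio factors over Q; C = 10/11, roots give parameters.
Step ratio: r(k) = 3 * 1 / [(k-3/4) (k-1/2) (k+1)] - poly over poly, x = 3 from leading terms; C = 10/11 at k = 0.


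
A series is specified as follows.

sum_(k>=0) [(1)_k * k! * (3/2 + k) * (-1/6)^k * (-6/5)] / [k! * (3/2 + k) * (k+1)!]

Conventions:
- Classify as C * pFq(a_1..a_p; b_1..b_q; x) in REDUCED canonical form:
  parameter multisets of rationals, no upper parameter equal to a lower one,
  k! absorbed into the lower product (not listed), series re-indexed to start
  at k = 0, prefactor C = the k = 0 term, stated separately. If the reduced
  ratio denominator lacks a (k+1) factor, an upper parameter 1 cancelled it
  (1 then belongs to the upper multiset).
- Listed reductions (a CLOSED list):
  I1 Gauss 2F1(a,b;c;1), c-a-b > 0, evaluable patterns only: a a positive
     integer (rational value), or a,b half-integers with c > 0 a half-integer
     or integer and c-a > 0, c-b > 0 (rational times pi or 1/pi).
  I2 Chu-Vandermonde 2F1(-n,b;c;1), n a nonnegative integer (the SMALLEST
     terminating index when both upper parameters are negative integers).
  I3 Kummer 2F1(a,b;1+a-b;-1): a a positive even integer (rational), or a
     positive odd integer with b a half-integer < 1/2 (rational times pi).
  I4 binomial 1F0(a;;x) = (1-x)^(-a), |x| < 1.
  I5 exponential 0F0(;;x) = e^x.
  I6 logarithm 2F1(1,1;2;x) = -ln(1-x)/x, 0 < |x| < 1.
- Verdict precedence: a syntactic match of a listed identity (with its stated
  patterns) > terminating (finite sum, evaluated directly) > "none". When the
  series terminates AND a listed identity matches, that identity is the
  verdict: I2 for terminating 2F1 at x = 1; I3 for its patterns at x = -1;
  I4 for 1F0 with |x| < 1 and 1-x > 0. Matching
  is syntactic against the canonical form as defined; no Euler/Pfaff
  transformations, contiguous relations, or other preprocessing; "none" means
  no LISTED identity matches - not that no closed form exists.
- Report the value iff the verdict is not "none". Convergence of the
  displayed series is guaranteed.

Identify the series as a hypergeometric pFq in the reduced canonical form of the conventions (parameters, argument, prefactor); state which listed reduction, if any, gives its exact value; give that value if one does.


Reduced: x = -1/6, 2F1, upper = {1, 1}, lower = {2}, C = -6/5. Verdict: the logarithmic series (I6) fires (the logarithm: parameters (1,1;2), x = -1/6). Hence: (-36/5) * ln(7/6).

Structural cue: t_0 being -6/5, the factorial ratio (prefactor -6/5) (k+a-1)!/(a-1)! is a rising factorial (a)_k.
Ratio: r(k) = (-1/6) * (k+1) (k+1) / [(k+2) (k+1)] - rational in k, leading ratio (-1/6); with t_0 = -6/5, classification follows.


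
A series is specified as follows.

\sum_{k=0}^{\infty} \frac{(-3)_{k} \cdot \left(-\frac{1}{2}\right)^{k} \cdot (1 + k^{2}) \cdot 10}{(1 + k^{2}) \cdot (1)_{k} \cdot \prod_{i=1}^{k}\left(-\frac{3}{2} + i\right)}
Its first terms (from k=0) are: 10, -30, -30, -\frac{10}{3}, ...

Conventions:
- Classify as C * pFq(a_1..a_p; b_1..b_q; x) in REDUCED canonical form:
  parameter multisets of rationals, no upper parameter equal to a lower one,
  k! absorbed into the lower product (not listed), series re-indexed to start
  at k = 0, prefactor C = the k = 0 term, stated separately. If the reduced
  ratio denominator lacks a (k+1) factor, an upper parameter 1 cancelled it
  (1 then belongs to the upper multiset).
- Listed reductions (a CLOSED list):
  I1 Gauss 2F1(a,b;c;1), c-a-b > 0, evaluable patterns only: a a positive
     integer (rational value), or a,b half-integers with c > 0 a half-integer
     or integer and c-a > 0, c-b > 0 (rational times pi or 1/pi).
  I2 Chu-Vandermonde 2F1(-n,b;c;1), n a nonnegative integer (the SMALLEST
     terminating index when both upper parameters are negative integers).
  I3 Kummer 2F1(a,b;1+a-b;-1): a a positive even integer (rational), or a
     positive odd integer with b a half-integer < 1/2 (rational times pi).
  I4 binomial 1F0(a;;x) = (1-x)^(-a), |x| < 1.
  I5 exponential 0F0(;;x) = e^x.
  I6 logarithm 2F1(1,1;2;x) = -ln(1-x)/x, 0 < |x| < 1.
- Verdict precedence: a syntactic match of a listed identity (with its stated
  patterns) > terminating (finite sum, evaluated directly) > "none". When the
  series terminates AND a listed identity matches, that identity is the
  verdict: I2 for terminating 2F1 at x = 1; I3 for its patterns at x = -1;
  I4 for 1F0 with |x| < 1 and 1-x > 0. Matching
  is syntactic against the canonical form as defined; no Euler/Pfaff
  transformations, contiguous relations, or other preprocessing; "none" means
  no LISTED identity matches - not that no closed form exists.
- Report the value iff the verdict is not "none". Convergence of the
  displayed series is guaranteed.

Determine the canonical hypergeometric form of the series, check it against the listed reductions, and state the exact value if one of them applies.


Canonical form: C = 10 times 1F1 with upper {-3}, lower {-\frac{1}{2}}, x = -\frac{1}{2}. Verdict: terminating at k = 3: the factor (-3)_k kills every later term; summing the 4 survivors is exact. Value: -\frac{160}{3}.

First insight: x = -\frac{1}{2} and (1)_k (C = 10, x = -1/2) is k! itself.
Consecutive-term ratio: r(k) = -\frac{1}{2} * (k-3) / [(k-\frac{1}{2}) (k+1)] - rational in k. x = -\frac{1}{2}; t_0 = 10; negate the roots.


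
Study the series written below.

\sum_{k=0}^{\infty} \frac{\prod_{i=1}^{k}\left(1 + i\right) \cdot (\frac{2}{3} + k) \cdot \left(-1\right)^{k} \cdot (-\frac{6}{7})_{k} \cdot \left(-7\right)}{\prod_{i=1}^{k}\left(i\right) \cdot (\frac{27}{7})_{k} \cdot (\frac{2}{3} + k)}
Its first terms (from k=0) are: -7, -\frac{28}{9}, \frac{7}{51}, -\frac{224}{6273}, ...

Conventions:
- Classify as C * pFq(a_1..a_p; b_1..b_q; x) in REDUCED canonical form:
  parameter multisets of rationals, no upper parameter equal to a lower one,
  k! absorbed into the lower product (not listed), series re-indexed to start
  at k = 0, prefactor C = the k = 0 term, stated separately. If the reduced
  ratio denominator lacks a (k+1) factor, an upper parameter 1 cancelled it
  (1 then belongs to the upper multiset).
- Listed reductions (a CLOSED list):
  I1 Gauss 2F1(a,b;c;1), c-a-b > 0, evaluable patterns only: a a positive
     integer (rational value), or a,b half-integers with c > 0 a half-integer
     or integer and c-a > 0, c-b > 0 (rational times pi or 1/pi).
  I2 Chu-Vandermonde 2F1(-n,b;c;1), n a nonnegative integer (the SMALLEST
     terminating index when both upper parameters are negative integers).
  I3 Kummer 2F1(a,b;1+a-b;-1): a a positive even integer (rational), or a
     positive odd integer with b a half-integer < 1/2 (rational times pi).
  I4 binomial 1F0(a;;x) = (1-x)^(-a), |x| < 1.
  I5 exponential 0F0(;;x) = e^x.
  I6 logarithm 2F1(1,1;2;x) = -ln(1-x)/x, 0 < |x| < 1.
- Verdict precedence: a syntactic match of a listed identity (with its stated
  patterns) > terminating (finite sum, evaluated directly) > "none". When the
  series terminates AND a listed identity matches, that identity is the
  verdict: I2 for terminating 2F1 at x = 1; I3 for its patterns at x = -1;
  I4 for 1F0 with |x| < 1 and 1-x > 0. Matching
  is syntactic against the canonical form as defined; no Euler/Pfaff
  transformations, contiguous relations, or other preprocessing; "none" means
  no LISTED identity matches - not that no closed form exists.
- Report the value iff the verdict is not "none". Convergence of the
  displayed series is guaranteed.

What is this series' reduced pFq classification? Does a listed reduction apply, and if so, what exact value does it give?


This is -7 * 2F1(-\frac{6}{7}, 2; \frac{27}{7}; -1) in reduced canonical form. Verdict: the Kummer evaluation I3 applies (x = -1; c = \frac{27}{7} equals 1+a-b for upper {-\frac{6}{7}, 2}: listed pattern). Exact value: -10.

First insight: t_0 = -7 here, and the running product (C = -7, x = -1) telescopes to a rising factorial.
Term ratio: r(k) = -1 * (k-\frac{6}{7}) (k+2) / [(k+\frac{27}{7}) (k+1)] - poly over poly, x = -1 from leading terms; C = -7 at k = 0.


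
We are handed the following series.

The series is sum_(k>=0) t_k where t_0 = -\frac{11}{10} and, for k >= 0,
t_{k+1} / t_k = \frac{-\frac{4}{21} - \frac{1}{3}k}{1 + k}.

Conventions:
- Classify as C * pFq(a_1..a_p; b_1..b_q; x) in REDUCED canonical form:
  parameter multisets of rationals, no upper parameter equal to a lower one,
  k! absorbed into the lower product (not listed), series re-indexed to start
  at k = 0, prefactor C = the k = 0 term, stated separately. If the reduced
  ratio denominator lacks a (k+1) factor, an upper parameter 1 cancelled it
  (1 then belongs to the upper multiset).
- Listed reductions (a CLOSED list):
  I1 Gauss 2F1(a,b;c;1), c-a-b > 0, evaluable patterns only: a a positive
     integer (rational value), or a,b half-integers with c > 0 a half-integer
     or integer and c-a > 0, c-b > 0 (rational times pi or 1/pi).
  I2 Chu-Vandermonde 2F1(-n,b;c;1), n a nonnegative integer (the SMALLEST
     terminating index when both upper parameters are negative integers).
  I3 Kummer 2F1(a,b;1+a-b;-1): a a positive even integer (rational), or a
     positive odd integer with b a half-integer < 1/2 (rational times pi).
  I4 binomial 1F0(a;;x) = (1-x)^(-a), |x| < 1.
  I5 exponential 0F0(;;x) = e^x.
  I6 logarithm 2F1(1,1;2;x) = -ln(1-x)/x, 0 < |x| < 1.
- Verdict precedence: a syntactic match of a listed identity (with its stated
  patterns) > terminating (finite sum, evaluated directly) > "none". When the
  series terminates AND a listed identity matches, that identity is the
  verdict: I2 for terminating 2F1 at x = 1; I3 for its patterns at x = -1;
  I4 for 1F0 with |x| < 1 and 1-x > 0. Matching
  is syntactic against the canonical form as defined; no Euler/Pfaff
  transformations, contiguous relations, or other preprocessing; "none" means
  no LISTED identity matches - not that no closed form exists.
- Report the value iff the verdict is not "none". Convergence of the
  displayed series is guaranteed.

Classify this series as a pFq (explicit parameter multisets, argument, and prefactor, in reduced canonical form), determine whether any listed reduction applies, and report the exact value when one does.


First insight: t_0 being -\frac{11}{10}, roots of the ratio polynomials (C = -11/10, x = -1/3) are the negated parameters.
Term ratio: r(k) = -\frac{1}{3} * (k+\frac{4}{7}) / [(k+1)] - rational; roots negated = parameters, x = -\frac{1}{3}, C = -\frac{11}{10}.

At argument -\frac{1}{3}: a 1F0 with upper {\frac{4}{7}}, lower {-}, scaled by C = -\frac{11}{10}. Verdict: binomial (I4) matches (the 1F0 binomial series: exponent -4/7, x = -\frac{1}{3}). Hence: \left(-\frac{11}{10}\right) \cdot \left(\frac{4}{3}\right)^{-\frac{4}{7}}.


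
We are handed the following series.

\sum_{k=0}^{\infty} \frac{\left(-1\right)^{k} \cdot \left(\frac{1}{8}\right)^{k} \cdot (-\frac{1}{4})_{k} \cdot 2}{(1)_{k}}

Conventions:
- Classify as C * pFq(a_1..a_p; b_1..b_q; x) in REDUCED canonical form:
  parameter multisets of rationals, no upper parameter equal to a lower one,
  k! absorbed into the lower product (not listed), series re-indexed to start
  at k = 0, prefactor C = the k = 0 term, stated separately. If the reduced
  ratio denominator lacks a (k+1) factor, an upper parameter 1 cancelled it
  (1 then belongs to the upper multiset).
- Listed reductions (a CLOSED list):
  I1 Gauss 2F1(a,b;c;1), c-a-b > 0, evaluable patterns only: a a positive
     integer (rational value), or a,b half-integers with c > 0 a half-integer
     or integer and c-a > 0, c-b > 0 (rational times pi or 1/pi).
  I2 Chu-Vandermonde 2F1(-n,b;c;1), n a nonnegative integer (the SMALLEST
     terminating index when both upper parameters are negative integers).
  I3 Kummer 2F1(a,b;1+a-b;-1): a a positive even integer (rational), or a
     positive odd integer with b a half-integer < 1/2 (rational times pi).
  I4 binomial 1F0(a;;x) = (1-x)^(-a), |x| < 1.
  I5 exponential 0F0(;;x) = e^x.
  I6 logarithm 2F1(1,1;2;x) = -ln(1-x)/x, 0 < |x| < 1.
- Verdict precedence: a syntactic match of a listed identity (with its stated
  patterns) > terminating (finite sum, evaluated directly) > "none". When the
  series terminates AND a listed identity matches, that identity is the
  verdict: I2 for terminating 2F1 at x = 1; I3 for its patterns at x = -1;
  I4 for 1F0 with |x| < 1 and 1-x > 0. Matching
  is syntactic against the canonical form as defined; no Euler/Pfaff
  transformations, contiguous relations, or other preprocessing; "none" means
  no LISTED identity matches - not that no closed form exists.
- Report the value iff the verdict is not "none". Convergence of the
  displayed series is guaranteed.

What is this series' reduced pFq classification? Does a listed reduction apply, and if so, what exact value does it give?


x = -\frac{1}{8} here; the reduced form reads 1F0, upper {-\frac{1}{4}}, lower {-}, C = 2. Verdict: binomial (I4) matches (the 1F0 binomial series: exponent 1/4, x = -\frac{1}{8}). Exact value: 2 \cdot \left(\frac{9}{8}\right)^{\frac{1}{4}}.

Key step: t_0 being 2, the (-1)^k factor (prefactor 2) folds into the argument's sign.
Term ratio: r(k) = -\frac{1}{8} * (k-\frac{1}{4}) / [(k+1)] - rational; roots negated = parameters, x = -\frac{1}{8}, C = 2.


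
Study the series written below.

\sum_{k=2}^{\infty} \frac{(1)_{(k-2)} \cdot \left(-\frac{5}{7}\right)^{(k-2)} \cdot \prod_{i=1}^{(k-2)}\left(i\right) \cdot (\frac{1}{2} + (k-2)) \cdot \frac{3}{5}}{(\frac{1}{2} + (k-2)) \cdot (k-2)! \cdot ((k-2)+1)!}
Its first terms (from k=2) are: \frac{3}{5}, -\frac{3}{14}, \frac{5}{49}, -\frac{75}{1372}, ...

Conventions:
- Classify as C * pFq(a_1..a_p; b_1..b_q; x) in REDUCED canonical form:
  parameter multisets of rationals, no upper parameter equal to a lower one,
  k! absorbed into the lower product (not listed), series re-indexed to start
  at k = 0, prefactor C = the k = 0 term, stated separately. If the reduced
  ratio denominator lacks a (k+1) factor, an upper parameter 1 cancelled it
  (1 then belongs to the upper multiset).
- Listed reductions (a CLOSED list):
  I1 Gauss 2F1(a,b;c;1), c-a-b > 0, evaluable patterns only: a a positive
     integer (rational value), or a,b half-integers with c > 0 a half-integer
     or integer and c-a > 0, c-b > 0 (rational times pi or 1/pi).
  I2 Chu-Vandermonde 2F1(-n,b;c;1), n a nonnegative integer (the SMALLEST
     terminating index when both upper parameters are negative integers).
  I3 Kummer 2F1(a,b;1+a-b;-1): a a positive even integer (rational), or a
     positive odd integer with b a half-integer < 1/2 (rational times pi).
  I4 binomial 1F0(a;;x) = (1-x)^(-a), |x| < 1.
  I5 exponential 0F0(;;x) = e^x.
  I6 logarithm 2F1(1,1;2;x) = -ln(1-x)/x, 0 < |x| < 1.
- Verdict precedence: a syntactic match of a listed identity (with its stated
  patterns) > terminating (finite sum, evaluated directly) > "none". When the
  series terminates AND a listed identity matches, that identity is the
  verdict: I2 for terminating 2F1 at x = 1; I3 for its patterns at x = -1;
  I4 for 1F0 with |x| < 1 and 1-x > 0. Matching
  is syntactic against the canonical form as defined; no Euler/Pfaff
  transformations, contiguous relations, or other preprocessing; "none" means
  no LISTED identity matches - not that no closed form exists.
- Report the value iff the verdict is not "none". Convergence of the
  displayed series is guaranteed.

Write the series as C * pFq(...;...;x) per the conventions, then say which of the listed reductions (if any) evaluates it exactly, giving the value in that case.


Classification (C = \frac{3}{5}): 2F1 with upper {1, 1}, lower {2}, argument x = -\frac{5}{7}. Verdict (x = -\frac{5}{7}): logarithm (I6) applies (the logarithm: parameters (1,1;2), x = -\frac{5}{7}). Value: \frac{21}{25} \cdot \ln\left(\frac{12}{7}\right).

Key step: from the first term \frac{3}{5}: the factor k + 1/2 cancels (top and bottom), leaving C = 3/5.
Step ratio: r(k) = -\frac{5}{7} * (k+1) (k+1) / [(k+2) (k+1)] - rational; roots negated = parameters, x = -\frac{5}{7}, C = \frac{3}{5}.


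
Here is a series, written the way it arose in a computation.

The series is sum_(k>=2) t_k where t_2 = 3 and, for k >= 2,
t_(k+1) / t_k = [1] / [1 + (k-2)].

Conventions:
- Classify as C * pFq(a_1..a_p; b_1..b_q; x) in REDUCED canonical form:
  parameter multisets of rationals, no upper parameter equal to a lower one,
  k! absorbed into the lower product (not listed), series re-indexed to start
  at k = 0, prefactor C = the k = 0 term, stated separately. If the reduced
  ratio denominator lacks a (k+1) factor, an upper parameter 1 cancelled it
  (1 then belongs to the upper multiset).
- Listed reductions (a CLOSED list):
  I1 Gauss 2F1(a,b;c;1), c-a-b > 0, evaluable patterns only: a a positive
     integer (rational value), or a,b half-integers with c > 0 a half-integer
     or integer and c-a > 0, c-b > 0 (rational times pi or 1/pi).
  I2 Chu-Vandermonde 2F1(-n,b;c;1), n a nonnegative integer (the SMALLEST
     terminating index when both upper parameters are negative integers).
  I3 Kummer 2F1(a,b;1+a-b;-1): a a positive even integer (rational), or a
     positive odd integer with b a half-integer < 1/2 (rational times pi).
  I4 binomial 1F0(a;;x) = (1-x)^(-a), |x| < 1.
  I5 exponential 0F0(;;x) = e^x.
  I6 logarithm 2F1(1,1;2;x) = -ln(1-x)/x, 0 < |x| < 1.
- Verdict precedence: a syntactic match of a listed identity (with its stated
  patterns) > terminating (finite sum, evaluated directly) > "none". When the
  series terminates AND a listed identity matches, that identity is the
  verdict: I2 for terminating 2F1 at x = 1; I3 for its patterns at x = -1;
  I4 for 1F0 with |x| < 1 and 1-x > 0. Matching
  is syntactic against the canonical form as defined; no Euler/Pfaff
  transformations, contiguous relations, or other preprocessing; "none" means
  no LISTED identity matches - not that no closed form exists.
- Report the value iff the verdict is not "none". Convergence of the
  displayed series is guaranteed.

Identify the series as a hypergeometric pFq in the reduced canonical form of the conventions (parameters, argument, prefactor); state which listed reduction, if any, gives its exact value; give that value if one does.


x = 1 here; the reduced form reads 0F0, upper {-}, lower {-}, C = 3. Verdict (x = 1): the I5 exponential reduction applies (the 0F0 exponential series at x = 1). Hence: 3 * e^(1).

First insight: t_0 = 3 here, and the expanded ratio factors over Q; C = 3, roots give parameters.
Adjacent-term ratio: r(k) = 1 * 1 / [(k+1)] - rational in k, leading ratio 1; with t_0 = 3, classification follows.


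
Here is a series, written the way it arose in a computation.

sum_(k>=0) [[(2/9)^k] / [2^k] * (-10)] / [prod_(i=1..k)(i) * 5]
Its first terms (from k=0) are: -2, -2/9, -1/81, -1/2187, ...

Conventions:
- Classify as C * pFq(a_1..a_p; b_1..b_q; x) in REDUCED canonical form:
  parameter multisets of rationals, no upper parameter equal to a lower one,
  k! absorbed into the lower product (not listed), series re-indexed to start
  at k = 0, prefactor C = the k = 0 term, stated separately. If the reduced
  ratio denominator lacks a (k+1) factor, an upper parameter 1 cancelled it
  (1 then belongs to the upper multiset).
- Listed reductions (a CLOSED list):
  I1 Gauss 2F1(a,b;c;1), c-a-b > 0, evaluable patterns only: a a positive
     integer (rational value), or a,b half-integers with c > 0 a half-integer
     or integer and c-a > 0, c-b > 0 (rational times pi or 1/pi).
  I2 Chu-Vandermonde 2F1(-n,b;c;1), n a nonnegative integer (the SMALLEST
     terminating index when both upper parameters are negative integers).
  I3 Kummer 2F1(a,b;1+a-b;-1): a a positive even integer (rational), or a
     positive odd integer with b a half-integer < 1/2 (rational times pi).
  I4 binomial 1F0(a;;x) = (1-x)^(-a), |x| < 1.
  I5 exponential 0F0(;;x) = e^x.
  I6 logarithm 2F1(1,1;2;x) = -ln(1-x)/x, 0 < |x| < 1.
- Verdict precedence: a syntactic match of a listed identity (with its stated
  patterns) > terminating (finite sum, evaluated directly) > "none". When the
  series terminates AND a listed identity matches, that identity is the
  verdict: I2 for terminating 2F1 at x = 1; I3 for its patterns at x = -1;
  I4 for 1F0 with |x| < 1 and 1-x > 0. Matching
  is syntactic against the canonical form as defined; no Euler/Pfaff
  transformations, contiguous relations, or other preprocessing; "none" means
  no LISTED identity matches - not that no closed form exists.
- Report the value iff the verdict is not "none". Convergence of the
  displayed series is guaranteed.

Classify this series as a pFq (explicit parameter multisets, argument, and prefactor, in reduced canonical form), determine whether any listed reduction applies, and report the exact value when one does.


This is -2 * 0F0(-; -; 1/9) in reduced canonical form. Verdict: the exponential series (I5) matches (the 0F0 exponential series at x = 1/9). Exact value: (-2) * e^(1/9).

Structural cue: from the first term -2: the constant factors (C = -2, x = 1/9) combine into one prefactor.
Step ratio: r(k) = (1/9) * 1 / [(k+1)] - poly over poly, x = (1/9) from leading terms; C = -2 at k = 0.


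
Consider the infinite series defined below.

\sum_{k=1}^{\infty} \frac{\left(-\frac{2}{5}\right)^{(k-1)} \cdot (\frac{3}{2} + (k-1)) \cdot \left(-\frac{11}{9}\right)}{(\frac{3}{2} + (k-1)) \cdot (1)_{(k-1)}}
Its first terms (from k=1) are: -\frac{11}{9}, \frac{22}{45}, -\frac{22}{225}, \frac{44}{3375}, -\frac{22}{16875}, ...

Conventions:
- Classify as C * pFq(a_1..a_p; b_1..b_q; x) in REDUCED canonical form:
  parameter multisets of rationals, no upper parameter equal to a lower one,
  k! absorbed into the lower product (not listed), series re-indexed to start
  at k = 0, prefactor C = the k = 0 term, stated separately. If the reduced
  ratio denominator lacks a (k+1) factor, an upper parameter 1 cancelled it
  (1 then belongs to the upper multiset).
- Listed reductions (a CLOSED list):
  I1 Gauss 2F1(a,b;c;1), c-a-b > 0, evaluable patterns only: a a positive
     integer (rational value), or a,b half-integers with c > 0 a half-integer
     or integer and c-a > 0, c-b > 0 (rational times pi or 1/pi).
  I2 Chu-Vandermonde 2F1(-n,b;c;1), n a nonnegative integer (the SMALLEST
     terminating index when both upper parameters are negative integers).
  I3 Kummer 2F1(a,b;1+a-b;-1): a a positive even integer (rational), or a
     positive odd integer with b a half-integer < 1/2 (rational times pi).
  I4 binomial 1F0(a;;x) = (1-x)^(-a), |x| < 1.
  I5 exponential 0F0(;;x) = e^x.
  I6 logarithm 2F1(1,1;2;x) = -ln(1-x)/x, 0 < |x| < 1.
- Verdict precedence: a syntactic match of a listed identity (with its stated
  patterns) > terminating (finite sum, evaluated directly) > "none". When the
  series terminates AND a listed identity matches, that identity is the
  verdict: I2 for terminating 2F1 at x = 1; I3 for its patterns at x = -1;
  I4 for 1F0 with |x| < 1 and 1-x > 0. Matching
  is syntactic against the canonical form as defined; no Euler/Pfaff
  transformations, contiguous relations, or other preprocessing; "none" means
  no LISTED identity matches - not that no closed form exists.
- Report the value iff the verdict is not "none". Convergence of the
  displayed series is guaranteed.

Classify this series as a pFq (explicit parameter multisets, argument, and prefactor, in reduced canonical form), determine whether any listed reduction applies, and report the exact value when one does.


With C = -\frac{11}{9}: the canonical form is 0F0(-; -; -\frac{2}{5}). Verdict: the I5 exponential reduction applies (the 0F0 exponential series at x = -\frac{2}{5}). Its exact value is \left(-\frac{11}{9}\right) \cdot e^{-\frac{2}{5}}.

Key step: x = -\frac{2}{5} and striking the common factor k + 3/2 reduces the term (C = -11/9, x = -2/5).
Step ratio: r(k) = -\frac{2}{5} * 1 / [(k+1)] ; factor over Q: parameters, x = -\frac{2}{5}, and C = -\frac{11}{9}.


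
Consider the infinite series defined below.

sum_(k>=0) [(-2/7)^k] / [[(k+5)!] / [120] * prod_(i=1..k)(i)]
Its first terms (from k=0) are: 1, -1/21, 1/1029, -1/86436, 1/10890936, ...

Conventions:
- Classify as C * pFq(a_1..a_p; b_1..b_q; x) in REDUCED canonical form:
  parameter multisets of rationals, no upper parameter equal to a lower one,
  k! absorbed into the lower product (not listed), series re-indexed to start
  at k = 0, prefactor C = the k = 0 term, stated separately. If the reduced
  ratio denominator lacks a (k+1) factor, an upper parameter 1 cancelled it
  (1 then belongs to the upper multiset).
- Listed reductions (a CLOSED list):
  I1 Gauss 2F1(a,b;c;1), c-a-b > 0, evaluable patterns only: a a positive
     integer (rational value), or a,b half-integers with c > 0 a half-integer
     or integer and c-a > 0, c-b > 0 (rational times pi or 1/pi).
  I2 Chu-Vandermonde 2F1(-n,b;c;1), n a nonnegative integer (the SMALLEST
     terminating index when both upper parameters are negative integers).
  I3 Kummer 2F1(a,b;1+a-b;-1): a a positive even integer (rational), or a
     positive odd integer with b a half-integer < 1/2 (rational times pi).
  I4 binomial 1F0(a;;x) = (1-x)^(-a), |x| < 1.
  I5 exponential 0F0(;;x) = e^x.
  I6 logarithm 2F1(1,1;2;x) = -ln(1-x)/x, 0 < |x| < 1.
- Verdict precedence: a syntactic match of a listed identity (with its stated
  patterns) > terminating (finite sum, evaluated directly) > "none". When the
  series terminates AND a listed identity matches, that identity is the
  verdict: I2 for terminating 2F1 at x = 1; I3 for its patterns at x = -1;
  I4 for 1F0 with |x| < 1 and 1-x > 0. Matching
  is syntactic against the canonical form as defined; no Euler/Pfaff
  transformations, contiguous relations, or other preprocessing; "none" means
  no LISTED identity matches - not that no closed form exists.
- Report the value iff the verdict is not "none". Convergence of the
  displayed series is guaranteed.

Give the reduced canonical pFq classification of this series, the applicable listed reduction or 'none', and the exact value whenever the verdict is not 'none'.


Canonical form: C = 1 times 0F1 with upper {-}, lower {6}, x = -2/7. Verdict: none (x = -2/7): each listed identity misses the multisets {-} ; {6}.

The tell: from the first term 1: the product of the first k integers (prefactor 1) is k!.
Ratio: r(k) = (-2/7) * 1 / [(k+6) (k+1)] ; factor over Q: parameters, x = (-2/7), and C = 1.


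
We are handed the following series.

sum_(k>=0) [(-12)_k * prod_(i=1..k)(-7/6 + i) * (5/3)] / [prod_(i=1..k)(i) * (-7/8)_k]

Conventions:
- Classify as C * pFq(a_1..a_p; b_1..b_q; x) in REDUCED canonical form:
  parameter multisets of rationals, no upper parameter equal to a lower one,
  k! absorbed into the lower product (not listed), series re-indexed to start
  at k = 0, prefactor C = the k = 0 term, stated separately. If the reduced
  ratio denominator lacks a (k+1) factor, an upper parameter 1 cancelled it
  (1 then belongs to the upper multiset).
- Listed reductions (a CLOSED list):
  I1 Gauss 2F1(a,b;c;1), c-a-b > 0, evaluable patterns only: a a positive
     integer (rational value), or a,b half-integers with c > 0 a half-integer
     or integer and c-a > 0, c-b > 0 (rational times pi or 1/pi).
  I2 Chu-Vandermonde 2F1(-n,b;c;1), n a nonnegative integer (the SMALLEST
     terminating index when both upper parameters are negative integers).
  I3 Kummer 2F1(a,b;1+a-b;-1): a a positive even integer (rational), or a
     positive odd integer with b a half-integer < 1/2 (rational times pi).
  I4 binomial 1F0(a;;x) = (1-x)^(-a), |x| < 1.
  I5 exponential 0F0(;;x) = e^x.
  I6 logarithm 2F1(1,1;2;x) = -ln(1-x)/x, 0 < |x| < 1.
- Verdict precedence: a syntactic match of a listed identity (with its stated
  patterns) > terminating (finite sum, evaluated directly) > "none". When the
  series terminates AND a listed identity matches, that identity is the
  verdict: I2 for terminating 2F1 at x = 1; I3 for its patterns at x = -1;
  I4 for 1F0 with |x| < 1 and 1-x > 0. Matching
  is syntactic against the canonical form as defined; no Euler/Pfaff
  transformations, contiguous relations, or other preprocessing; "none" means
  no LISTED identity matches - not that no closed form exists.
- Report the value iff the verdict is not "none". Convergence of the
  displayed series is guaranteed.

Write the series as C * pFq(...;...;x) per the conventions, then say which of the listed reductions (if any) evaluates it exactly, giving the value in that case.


Canonical form: C = 5/3 times 2F1 with upper {-12, -1/6}, lower {-7/8}, x = 1. Verdict (x = 1): the Chu-Vandermonde identity I2 applies (terminating 2F1 at x = 1 with n = 12, b = -1/6, c = -7/8). Value: 1073333345435315/219154859956053.

First insight: t_0 = 5/3 here, and the running product (C = 5/3) telescopes to a rising factorial.
Step ratio: r(k) = 1 * (k-12) (k-1/6) / [(k-7/8) (k+1)] ; factor over Q: parameters, x = 1, and C = 5/3.
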